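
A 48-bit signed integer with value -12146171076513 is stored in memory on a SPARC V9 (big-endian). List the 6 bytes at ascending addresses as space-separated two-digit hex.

F4 F3 FF C9 A0 5F

Two's complement of -12146171076513 in 48 bits: 12146171076513 = 0x0B0C00365FA1; invert → 0xF4F3FFC9A05E; add 1 → 0xF4F3FFC9A05F.
Split into bytes (most-significant first): F4 F3 FF C9 A0 5F.
Big-endian: lowest address holds the most-significant byte.
So the memory order matches the most-significant-first order: F4 F3 FF C9 A0 5F.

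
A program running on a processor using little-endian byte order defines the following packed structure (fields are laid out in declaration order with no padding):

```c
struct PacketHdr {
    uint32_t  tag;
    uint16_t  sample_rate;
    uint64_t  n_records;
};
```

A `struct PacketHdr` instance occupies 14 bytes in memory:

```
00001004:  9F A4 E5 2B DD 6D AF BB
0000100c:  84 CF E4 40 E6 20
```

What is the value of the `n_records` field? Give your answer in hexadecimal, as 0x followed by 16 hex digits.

`n_records` follows `tag` (4 B), `sample_rate` (2 B), so it starts at offset 4 + 2 = 6 and occupies 8 bytes.
Bytes at offsets 6..13: AF BB 84 CF E4 40 E6 20.
In little-endian order the low byte comes first in memory.
Reassemble most-significant byte first: 20 E6 40 E4 CF 84 BB AF → 0x20E640E4CF84BBAF.

0x20E640E4CF84BBAF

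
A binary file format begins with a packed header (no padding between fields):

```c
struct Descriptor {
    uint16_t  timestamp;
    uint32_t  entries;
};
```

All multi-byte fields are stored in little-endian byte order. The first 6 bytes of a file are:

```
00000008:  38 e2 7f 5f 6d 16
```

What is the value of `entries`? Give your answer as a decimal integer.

`entries` follows `timestamp` (2 bytes), so it starts at byte offset 2 and occupies 4 bytes.
Bytes at offsets 2..5: 7F 5F 6D 16.
Little-endian stores the least-significant byte at the lowest address.
Reassemble most-significant byte first: 16 6D 5F 7F → 0x166D5F7F.
0x166D5F7F = 376266623.

376266623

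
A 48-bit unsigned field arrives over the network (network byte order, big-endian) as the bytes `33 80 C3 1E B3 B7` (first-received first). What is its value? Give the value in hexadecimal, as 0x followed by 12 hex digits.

0x3380C31EB3B7

Big-endian stores the most-significant byte at the lowest address.
The bytes are already most-significant first: 0x3380C31EB3B7.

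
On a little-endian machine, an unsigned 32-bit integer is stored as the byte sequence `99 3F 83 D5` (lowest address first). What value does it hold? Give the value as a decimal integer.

Little-endian stores the least-significant byte at the lowest address.
Reassemble most-significant byte first: D5 83 3F 99 → 0xD5833F99.
0xD5833F99 = 3582148505.

3582148505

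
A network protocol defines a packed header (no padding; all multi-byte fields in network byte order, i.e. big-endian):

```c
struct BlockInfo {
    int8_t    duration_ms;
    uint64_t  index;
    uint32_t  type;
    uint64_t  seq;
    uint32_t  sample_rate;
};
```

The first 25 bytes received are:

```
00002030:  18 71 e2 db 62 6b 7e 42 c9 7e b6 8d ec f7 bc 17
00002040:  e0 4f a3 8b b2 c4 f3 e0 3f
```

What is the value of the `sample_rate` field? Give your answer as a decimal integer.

`sample_rate` follows `duration_ms` (1 B), `index` (8 B), `type` (4 B), `seq` (8 B), so it starts at offset 1 + 8 + 4 + 8 = 21 and occupies 4 bytes.
Bytes at offsets 21..24: C4 F3 E0 3F.
Big-endian stores the most-significant byte at the lowest address.
The bytes are already most-significant first: 0xC4F3E03F.
0xC4F3E03F = 3304316991.

3304316991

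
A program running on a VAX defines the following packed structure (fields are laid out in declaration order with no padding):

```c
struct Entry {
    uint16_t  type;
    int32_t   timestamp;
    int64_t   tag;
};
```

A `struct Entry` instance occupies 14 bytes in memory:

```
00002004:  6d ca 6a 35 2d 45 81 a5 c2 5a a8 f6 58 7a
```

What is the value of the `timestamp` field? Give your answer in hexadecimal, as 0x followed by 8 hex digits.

`timestamp` follows `type` (2 bytes), so it starts at byte offset 2 and occupies 4 bytes.
Bytes at offsets 2..5: 6A 35 2D 45.
In little-endian order the low byte comes first in memory.
Reassemble most-significant byte first: 45 2D 35 6A → 0x452D356A.

0x452D356A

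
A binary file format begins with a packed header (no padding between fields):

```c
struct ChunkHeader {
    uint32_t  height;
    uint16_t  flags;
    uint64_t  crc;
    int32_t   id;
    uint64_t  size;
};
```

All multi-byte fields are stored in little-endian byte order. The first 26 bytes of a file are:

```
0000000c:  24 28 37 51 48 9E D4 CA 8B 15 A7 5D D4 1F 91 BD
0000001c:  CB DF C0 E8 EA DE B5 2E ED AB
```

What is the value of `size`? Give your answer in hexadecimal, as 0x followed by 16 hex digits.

`size` follows `height` (4 B), `flags` (2 B), `crc` (8 B), `id` (4 B), so it starts at offset 4 + 2 + 8 + 4 = 18 and occupies 8 bytes.
Bytes at offsets 18..25: C0 E8 EA DE B5 2E ED AB.
Little-endian: lowest address holds the least-significant byte.
Reassemble most-significant byte first: AB ED 2E B5 DE EA E8 C0 → 0xABED2EB5DEEAE8C0.

0xABED2EB5DEEAE8C0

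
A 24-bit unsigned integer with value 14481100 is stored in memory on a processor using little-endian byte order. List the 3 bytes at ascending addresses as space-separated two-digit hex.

14481100 in hexadecimal, padded to 24 bits, is 0xDCF6CC.
Split into bytes (most-significant first): DC F6 CC.
In little-endian order the low byte comes first in memory.
So at ascending addresses the bytes are CC F6 DC.

CC F6 DC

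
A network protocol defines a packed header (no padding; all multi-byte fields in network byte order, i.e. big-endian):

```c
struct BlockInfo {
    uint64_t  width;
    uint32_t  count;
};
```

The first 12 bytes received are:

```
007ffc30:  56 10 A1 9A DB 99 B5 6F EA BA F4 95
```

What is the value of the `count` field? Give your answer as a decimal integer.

3938120853

`count` follows `width` (8 bytes), so it starts at byte offset 8 and occupies 4 bytes.
Bytes at offsets 8..11: EA BA F4 95.
Big-endian: lowest address holds the most-significant byte.
The bytes are already most-significant first: 0xEABAF495.
0xEABAF495 = 3938120853.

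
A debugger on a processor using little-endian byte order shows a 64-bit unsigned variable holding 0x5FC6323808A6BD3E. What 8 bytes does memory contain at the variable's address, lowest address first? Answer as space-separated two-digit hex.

3E BD A6 08 38 32 C6 5F

Split into bytes (most-significant first): 5F C6 32 38 08 A6 BD 3E.
Little-endian: lowest address holds the least-significant byte.
So at ascending addresses the bytes are 3E BD A6 08 38 32 C6 5F.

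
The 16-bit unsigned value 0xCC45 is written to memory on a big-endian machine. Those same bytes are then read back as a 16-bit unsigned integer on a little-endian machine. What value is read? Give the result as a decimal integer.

Stored big-endian, the bytes at ascending addresses are CC 45.
Read back as little-endian, the first byte is least significant, giving 0x45CC.
0x45CC = 17868.

17868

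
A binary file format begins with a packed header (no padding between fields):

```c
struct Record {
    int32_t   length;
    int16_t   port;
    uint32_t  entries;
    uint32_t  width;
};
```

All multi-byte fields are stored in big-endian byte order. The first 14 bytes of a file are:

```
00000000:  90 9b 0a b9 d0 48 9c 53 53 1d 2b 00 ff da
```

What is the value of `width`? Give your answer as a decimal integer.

`width` follows `length` (4 B), `port` (2 B), `entries` (4 B), so it starts at offset 4 + 2 + 4 = 10 and occupies 4 bytes.
Bytes at offsets 10..13: 2B 00 FF DA.
Big-endian: lowest address holds the most-significant byte.
The bytes are already most-significant first: 0x2B00FFDA.
0x2B00FFDA = 721485786.

721485786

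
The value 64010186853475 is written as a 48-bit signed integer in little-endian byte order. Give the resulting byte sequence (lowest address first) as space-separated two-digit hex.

63 0C 73 88 37 3A

64010186853475 in hexadecimal, padded to 48 bits, is 0x3A3788730C63.
Split into bytes (most-significant first): 3A 37 88 73 0C 63.
Little-endian stores the least-significant byte at the lowest address.
So at ascending addresses the bytes are 63 0C 73 88 37 3A.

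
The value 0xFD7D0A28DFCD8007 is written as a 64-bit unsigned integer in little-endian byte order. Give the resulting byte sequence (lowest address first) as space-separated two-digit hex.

07 80 CD DF 28 0A 7D FD

Split into bytes (most-significant first): FD 7D 0A 28 DF CD 80 07.
Little-endian: lowest address holds the least-significant byte.
So at ascending addresses the bytes are 07 80 CD DF 28 0A 7D FD.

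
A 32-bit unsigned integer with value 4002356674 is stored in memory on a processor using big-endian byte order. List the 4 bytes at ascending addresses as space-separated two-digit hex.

EE 8F 1D C2

4002356674 in hexadecimal, padded to 32 bits, is 0xEE8F1DC2.
Split into bytes (most-significant first): EE 8F 1D C2.
Big-endian stores the most-significant byte at the lowest address.
So the memory order matches the most-significant-first order: EE 8F 1D C2.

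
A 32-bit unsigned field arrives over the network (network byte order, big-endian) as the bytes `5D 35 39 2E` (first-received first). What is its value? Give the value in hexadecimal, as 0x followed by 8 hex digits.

In big-endian order the high byte comes first in memory.
The bytes are already most-significant first: 0x5D35392E.

0x5D35392E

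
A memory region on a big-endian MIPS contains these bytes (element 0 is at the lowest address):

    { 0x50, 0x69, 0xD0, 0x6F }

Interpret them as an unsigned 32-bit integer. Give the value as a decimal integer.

1349111919

Big-endian stores the most-significant byte at the lowest address.
The bytes are already most-significant first: 0x5069D06F.
0x5069D06F = 1349111919.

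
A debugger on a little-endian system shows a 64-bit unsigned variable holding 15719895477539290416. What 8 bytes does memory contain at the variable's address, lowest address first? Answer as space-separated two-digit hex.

15719895477539290416 in hexadecimal, padded to 64 bits, is 0xDA2849A634FFBD30.
Split into bytes (most-significant first): DA 28 49 A6 34 FF BD 30.
Little-endian: lowest address holds the least-significant byte.
So at ascending addresses the bytes are 30 BD FF 34 A6 49 28 DA.

30 BD FF 34 A6 49 28 DA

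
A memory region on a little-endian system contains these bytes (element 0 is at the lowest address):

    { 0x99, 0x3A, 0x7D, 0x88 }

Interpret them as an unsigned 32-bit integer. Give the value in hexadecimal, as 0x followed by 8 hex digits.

Little-endian stores the least-significant byte at the lowest address.
Reassemble most-significant byte first: 88 7D 3A 99 → 0x887D3A99.

0x887D3A99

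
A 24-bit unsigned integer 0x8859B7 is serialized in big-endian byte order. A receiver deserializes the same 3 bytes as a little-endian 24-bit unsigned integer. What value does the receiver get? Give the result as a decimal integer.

12016008

Stored big-endian, the bytes at ascending addresses are 88 59 B7.
Read back as little-endian, the first byte is least significant, giving 0xB75988.
0xB75988 = 12016008.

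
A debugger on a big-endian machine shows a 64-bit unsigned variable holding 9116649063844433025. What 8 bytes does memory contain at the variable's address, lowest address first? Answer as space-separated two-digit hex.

9116649063844433025 in hexadecimal, padded to 64 bits, is 0x7E84D80580584C81.
Split into bytes (most-significant first): 7E 84 D8 05 80 58 4C 81.
Big-endian stores the most-significant byte at the lowest address.
So the memory order matches the most-significant-first order: 7E 84 D8 05 80 58 4C 81.

7E 84 D8 05 80 58 4C 81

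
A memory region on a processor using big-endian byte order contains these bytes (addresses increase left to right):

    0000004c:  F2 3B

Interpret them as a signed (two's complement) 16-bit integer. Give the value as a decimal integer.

-3525

Big-endian: lowest address holds the most-significant byte.
The bytes are already most-significant first: 0xF23B.
Top bit is set, so as a signed 16-bit value this is 0xF23B − 2^16 = -3525.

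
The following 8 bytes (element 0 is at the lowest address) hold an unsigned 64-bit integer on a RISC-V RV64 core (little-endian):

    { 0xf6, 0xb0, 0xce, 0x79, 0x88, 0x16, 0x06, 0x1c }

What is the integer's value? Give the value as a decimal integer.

Little-endian stores the least-significant byte at the lowest address.
Reassemble most-significant byte first: 1C 06 16 88 79 CE B0 F6 → 0x1C06168879CEB0F6.
0x1C06168879CEB0F6 = 2019326258337198326.

2019326258337198326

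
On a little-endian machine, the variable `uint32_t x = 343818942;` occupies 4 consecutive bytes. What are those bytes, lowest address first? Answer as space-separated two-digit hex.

BE 42 7E 14

343818942 in hexadecimal, padded to 32 bits, is 0x147E42BE.
Split into bytes (most-significant first): 14 7E 42 BE.
In little-endian order the low byte comes first in memory.
So at ascending addresses the bytes are BE 42 7E 14.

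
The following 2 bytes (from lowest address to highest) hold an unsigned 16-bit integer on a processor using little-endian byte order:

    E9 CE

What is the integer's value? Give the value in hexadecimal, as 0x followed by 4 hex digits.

0xCEE9

In little-endian order the low byte comes first in memory.
Reassemble most-significant byte first: CE E9 → 0xCEE9.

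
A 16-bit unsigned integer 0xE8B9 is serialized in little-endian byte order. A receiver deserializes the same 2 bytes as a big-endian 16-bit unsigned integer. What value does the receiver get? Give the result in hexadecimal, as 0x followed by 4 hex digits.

0xB9E8

Stored little-endian, the bytes at ascending addresses are B9 E8.
Read back as big-endian, the last byte is least significant, giving 0xB9E8.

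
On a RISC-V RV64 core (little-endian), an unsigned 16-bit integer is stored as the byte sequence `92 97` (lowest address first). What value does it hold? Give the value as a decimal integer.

38802

Little-endian stores the least-significant byte at the lowest address.
Reassemble most-significant byte first: 97 92 → 0x9792.
0x9792 = 38802.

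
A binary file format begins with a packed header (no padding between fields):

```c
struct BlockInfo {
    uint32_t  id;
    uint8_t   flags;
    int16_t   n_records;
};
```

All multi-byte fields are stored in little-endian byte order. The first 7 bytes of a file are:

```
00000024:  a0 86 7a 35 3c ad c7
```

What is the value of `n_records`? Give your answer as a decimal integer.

`n_records` follows `id` (4 B), `flags` (1 B), so it starts at offset 4 + 1 = 5 and occupies 2 bytes.
Bytes at offsets 5..6: AD C7.
In little-endian order the low byte comes first in memory.
Reassemble most-significant byte first: C7 AD → 0xC7AD.
Top bit is set, so as a signed 16-bit value this is 0xC7AD − 2^16 = -14419.

-14419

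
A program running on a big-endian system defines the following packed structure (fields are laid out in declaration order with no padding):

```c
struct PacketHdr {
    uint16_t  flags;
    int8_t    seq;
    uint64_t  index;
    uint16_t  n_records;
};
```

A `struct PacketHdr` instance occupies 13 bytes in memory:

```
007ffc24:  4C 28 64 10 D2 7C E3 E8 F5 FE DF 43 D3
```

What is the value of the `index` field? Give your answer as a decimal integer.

1212168568023940831

`index` follows `flags` (2 B), `seq` (1 B), so it starts at offset 2 + 1 = 3 and occupies 8 bytes.
Bytes at offsets 3..10: 10 D2 7C E3 E8 F5 FE DF.
Big-endian: lowest address holds the most-significant byte.
The bytes are already most-significant first: 0x10D27CE3E8F5FEDF.
0x10D27CE3E8F5FEDF = 1212168568023940831.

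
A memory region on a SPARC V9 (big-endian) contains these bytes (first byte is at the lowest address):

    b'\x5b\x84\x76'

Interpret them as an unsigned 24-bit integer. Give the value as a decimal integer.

5997686

In big-endian order the high byte comes first in memory.
The bytes are already most-significant first: 0x5B8476.
0x5B8476 = 5997686.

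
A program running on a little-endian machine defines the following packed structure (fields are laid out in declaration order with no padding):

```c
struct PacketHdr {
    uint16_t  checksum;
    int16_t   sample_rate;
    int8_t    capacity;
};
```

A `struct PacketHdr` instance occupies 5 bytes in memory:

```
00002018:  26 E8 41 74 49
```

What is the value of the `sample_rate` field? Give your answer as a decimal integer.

29761

`sample_rate` follows `checksum` (2 bytes), so it starts at byte offset 2 and occupies 2 bytes.
Bytes at offsets 2..3: 41 74.
Little-endian: lowest address holds the least-significant byte.
Reassemble most-significant byte first: 74 41 → 0x7441.
0x7441 = 29761.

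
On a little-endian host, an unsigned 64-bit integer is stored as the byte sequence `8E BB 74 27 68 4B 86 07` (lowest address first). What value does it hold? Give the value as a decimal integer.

Little-endian: lowest address holds the least-significant byte.
Reassemble most-significant byte first: 07 86 4B 68 27 74 BB 8E → 0x07864B682774BB8E.
0x07864B682774BB8E = 542203715855367054.

542203715855367054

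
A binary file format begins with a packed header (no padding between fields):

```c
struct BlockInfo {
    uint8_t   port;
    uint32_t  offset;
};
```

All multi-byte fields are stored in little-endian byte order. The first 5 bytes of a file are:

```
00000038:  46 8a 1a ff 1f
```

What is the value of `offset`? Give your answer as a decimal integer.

536812170

`offset` follows `port` (1 byte), so it starts at byte offset 1 and occupies 4 bytes.
Bytes at offsets 1..4: 8A 1A FF 1F.
Little-endian stores the least-significant byte at the lowest address.
Reassemble most-significant byte first: 1F FF 1A 8A → 0x1FFF1A8A.
0x1FFF1A8A = 536812170.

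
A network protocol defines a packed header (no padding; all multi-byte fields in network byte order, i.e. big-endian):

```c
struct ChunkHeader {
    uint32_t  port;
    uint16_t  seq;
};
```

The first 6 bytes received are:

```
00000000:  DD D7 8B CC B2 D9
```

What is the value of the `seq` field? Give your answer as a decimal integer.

`seq` follows `port` (4 bytes), so it starts at byte offset 4 and occupies 2 bytes.
Bytes at offsets 4..5: B2 D9.
In big-endian order the high byte comes first in memory.
The bytes are already most-significant first: 0xB2D9.
0xB2D9 = 45785.

45785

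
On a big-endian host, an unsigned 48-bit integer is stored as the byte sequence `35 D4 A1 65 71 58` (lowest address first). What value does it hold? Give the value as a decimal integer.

Big-endian stores the most-significant byte at the lowest address.
The bytes are already most-significant first: 0x35D4A1657158.
0x35D4A1657158 = 59187357118808.

59187357118808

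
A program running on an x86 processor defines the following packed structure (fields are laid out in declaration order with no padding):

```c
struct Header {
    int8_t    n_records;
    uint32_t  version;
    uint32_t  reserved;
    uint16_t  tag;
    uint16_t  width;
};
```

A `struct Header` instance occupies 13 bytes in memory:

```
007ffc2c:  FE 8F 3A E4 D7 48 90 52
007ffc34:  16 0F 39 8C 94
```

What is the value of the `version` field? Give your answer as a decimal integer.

`version` follows `n_records` (1 byte), so it starts at byte offset 1 and occupies 4 bytes.
Bytes at offsets 1..4: 8F 3A E4 D7.
Little-endian stores the least-significant byte at the lowest address.
Reassemble most-significant byte first: D7 E4 3A 8F → 0xD7E43A8F.
0xD7E43A8F = 3622058639.

3622058639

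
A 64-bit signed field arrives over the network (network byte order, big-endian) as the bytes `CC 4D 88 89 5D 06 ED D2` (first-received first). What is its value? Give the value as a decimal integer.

Big-endian stores the most-significant byte at the lowest address.
The bytes are already most-significant first: 0xCC4D88895D06EDD2.
Top bit is set, so as a signed 64-bit value this is 0xCC4D88895D06EDD2 − 2^64 = -3725171193212899886.

-3725171193212899886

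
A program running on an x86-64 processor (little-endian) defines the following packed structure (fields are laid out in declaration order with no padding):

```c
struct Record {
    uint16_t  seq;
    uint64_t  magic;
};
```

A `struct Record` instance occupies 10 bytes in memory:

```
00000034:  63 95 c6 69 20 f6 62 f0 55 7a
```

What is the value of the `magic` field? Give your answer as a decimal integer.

8815216153474394566

`magic` follows `seq` (2 bytes), so it starts at byte offset 2 and occupies 8 bytes.
Bytes at offsets 2..9: C6 69 20 F6 62 F0 55 7A.
Little-endian stores the least-significant byte at the lowest address.
Reassemble most-significant byte first: 7A 55 F0 62 F6 20 69 C6 → 0x7A55F062F62069C6.
0x7A55F062F62069C6 = 8815216153474394566.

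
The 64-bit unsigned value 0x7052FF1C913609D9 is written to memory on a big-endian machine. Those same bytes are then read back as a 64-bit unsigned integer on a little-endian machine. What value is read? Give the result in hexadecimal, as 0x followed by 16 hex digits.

Stored big-endian, the bytes at ascending addresses are 70 52 FF 1C 91 36 09 D9.
Read back as little-endian, the first byte is least significant, giving 0xD90936911CFF5270.

0xD90936911CFF5270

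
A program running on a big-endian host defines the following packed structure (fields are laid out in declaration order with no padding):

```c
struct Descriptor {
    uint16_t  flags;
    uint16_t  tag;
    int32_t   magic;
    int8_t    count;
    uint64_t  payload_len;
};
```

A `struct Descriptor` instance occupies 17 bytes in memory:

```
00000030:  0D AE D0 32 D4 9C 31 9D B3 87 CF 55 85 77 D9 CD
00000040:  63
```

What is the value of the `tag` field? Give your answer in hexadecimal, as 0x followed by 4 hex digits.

0xD032

`tag` follows `flags` (2 bytes), so it starts at byte offset 2 and occupies 2 bytes.
Bytes at offsets 2..3: D0 32.
In big-endian order the high byte comes first in memory.
The bytes are already most-significant first: 0xD032.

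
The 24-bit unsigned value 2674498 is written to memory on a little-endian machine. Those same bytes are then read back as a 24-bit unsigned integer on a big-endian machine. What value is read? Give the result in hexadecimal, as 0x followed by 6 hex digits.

2674498 in 24-bit hexadecimal is 0x28CF42.
Stored little-endian, the bytes at ascending addresses are 42 CF 28.
Read back as big-endian, the last byte is least significant, giving 0x42CF28.

0x42CF28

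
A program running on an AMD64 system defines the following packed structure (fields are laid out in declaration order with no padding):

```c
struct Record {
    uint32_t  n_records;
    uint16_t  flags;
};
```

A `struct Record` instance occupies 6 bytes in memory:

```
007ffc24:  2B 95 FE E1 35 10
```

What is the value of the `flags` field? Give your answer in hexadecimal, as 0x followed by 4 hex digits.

0x1035

`flags` follows `n_records` (4 bytes), so it starts at byte offset 4 and occupies 2 bytes.
Bytes at offsets 4..5: 35 10.
In little-endian order the low byte comes first in memory.
Reassemble most-significant byte first: 10 35 → 0x1035.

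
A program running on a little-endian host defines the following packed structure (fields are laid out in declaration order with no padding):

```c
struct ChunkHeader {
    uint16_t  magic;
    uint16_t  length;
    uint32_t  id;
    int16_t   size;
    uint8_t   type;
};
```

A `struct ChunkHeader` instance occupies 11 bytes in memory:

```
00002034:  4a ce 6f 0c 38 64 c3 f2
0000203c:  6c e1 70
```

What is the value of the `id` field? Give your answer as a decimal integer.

4072891448

`id` follows `magic` (2 B), `length` (2 B), so it starts at offset 2 + 2 = 4 and occupies 4 bytes.
Bytes at offsets 4..7: 38 64 C3 F2.
Little-endian stores the least-significant byte at the lowest address.
Reassemble most-significant byte first: F2 C3 64 38 → 0xF2C36438.
0xF2C36438 = 4072891448.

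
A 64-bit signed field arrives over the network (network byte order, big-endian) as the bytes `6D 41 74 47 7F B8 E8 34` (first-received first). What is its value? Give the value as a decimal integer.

7872701474054662196

Big-endian stores the most-significant byte at the lowest address.
The bytes are already most-significant first: 0x6D4174477FB8E834.
0x6D4174477FB8E834 = 7872701474054662196.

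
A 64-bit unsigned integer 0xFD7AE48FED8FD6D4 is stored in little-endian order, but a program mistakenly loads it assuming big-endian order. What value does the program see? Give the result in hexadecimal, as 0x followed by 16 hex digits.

Stored little-endian, the bytes at ascending addresses are D4 D6 8F ED 8F E4 7A FD.
Read back as big-endian, the last byte is least significant, giving 0xD4D68FED8FE47AFD.

0xD4D68FED8FE47AFD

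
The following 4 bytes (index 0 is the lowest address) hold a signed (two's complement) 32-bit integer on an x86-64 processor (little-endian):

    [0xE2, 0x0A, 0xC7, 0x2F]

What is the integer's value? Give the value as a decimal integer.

Little-endian: lowest address holds the least-significant byte.
Reassemble most-significant byte first: 2F C7 0A E2 → 0x2FC70AE2.
0x2FC70AE2 = 801573602.

801573602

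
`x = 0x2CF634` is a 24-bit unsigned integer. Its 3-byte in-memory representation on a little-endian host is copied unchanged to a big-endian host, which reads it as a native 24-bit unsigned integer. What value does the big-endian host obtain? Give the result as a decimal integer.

Stored little-endian, the bytes at ascending addresses are 34 F6 2C.
Read back as big-endian, the last byte is least significant, giving 0x34F62C.
0x34F62C = 3470892.

3470892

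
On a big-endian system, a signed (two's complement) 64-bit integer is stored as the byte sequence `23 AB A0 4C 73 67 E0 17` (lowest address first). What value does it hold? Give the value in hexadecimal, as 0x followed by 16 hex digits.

In big-endian order the high byte comes first in memory.
The bytes are already most-significant first: 0x23ABA04C7367E017.

0x23ABA04C7367E017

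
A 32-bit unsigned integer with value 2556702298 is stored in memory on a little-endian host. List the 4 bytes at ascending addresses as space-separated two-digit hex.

5A 2E 64 98

2556702298 in hexadecimal, padded to 32 bits, is 0x98642E5A.
Split into bytes (most-significant first): 98 64 2E 5A.
Little-endian stores the least-significant byte at the lowest address.
So at ascending addresses the bytes are 5A 2E 64 98.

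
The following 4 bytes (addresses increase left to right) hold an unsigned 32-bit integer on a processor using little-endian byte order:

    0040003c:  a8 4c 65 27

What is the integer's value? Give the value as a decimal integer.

660950184

Little-endian: lowest address holds the least-significant byte.
Reassemble most-significant byte first: 27 65 4C A8 → 0x27654CA8.
0x27654CA8 = 660950184.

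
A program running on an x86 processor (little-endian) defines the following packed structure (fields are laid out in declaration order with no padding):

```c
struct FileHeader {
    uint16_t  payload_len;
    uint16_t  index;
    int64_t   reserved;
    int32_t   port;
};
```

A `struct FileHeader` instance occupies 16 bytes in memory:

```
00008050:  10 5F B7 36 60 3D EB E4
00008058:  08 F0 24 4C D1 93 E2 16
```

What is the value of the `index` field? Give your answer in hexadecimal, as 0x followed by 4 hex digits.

0x36B7

`index` follows `payload_len` (2 bytes), so it starts at byte offset 2 and occupies 2 bytes.
Bytes at offsets 2..3: B7 36.
In little-endian order the low byte comes first in memory.
Reassemble most-significant byte first: 36 B7 → 0x36B7.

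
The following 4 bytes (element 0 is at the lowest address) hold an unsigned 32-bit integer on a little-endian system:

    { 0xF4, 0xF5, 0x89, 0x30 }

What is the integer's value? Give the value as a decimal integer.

Little-endian stores the least-significant byte at the lowest address.
Reassemble most-significant byte first: 30 89 F5 F4 → 0x3089F5F4.
0x3089F5F4 = 814347764.

814347764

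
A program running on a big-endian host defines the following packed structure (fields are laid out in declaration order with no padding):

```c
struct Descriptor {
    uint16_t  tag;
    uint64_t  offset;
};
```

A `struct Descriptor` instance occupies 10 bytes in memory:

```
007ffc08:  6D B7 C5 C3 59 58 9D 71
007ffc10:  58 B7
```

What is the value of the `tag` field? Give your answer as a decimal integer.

`tag` is the first field, at byte offset 0, occupying 2 bytes.
Bytes at offsets 0..1: 6D B7.
Big-endian stores the most-significant byte at the lowest address.
The bytes are already most-significant first: 0x6DB7.
0x6DB7 = 28087.

28087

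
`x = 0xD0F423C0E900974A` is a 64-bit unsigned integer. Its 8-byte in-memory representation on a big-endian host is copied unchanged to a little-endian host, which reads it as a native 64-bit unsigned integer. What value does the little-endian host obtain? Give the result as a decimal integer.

5374765684240938192

Stored big-endian, the bytes at ascending addresses are D0 F4 23 C0 E9 00 97 4A.
Read back as little-endian, the first byte is least significant, giving 0x4A9700E9C023F4D0.
0x4A9700E9C023F4D0 = 5374765684240938192.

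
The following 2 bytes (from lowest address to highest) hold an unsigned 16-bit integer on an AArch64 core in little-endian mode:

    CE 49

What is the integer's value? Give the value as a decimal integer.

18894

Little-endian stores the least-significant byte at the lowest address.
Reassemble most-significant byte first: 49 CE → 0x49CE.
0x49CE = 18894.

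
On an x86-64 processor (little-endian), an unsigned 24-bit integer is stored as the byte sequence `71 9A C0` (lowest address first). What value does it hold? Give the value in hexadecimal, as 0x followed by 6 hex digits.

0xC09A71

In little-endian order the low byte comes first in memory.
Reassemble most-significant byte first: C0 9A 71 → 0xC09A71.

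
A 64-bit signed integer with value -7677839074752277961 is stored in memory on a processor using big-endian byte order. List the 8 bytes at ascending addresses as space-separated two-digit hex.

Two's complement of -7677839074752277961 in 64 bits: 7677839074752277961 = 0x6A8D29F5A5392DC9; invert → 0x9572D60A5AC6D236; add 1 → 0x9572D60A5AC6D237.
Split into bytes (most-significant first): 95 72 D6 0A 5A C6 D2 37.
In big-endian order the high byte comes first in memory.
So the memory order matches the most-significant-first order: 95 72 D6 0A 5A C6 D2 37.

95 72 D6 0A 5A C6 D2 37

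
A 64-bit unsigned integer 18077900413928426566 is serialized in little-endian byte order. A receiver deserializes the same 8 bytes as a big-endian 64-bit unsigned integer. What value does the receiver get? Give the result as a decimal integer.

5065449285963407866

18077900413928426566 in 64-bit hexadecimal is 0xFAE19AA549174C46.
Stored little-endian, the bytes at ascending addresses are 46 4C 17 49 A5 9A E1 FA.
Read back as big-endian, the last byte is least significant, giving 0x464C1749A59AE1FA.
0x464C1749A59AE1FA = 5065449285963407866.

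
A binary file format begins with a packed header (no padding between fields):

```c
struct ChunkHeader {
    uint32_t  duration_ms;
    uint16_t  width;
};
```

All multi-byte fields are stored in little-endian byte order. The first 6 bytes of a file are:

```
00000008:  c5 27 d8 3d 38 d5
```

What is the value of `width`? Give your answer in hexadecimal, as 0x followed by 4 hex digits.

0xD538

`width` follows `duration_ms` (4 bytes), so it starts at byte offset 4 and occupies 2 bytes.
Bytes at offsets 4..5: 38 D5.
Little-endian: lowest address holds the least-significant byte.
Reassemble most-significant byte first: D5 38 → 0xD538.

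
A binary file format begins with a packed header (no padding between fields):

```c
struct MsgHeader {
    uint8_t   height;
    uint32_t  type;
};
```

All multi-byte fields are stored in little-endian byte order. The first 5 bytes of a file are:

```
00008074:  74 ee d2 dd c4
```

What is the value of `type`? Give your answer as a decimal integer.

`type` follows `height` (1 byte), so it starts at byte offset 1 and occupies 4 bytes.
Bytes at offsets 1..4: EE D2 DD C4.
Little-endian: lowest address holds the least-significant byte.
Reassemble most-significant byte first: C4 DD D2 EE → 0xC4DDD2EE.
0xC4DDD2EE = 3302871790.

3302871790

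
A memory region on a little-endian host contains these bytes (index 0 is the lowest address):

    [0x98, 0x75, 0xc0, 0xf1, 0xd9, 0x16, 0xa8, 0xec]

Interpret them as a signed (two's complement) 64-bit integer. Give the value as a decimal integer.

-1393838959351532136

In little-endian order the low byte comes first in memory.
Reassemble most-significant byte first: EC A8 16 D9 F1 C0 75 98 → 0xECA816D9F1C07598.
Top bit is set, so as a signed 64-bit value this is 0xECA816D9F1C07598 − 2^64 = -1393838959351532136.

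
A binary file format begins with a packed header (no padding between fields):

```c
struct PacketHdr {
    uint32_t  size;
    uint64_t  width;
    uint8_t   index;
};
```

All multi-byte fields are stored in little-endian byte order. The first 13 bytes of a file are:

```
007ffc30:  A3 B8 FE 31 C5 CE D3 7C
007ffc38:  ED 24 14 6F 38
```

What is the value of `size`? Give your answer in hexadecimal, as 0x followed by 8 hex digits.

0x31FEB8A3

`size` is the first field, at byte offset 0, occupying 4 bytes.
Bytes at offsets 0..3: A3 B8 FE 31.
In little-endian order the low byte comes first in memory.
Reassemble most-significant byte first: 31 FE B8 A3 → 0x31FEB8A3.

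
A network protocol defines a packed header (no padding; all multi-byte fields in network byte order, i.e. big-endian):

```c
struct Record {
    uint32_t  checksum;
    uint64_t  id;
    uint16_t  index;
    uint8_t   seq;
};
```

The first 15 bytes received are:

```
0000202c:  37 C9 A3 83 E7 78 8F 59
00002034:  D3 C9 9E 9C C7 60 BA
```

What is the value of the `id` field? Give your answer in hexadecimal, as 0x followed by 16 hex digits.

0xE7788F59D3C99E9C

`id` follows `checksum` (4 bytes), so it starts at byte offset 4 and occupies 8 bytes.
Bytes at offsets 4..11: E7 78 8F 59 D3 C9 9E 9C.
Big-endian stores the most-significant byte at the lowest address.
The bytes are already most-significant first: 0xE7788F59D3C99E9C.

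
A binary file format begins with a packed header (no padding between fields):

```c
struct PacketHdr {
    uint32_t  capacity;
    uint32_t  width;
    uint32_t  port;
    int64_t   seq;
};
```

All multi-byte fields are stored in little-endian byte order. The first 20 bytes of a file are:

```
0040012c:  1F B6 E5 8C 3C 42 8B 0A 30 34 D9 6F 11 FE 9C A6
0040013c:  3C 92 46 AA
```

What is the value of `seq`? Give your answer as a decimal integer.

-6177089049701057007

`seq` follows `capacity` (4 B), `width` (4 B), `port` (4 B), so it starts at offset 4 + 4 + 4 = 12 and occupies 8 bytes.
Bytes at offsets 12..19: 11 FE 9C A6 3C 92 46 AA.
In little-endian order the low byte comes first in memory.
Reassemble most-significant byte first: AA 46 92 3C A6 9C FE 11 → 0xAA46923CA69CFE11.
Top bit is set, so as a signed 64-bit value this is 0xAA46923CA69CFE11 − 2^64 = -6177089049701057007.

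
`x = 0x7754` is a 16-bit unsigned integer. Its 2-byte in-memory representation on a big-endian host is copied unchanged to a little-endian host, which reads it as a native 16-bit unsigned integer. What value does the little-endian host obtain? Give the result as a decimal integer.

21623

Stored big-endian, the bytes at ascending addresses are 77 54.
Read back as little-endian, the first byte is least significant, giving 0x5477.
0x5477 = 21623.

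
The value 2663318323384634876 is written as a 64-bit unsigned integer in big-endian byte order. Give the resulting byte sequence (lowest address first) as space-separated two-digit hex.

2663318323384634876 in hexadecimal, padded to 64 bits, is 0x24F601E77D214DFC.
Split into bytes (most-significant first): 24 F6 01 E7 7D 21 4D FC.
Big-endian: lowest address holds the most-significant byte.
So the memory order matches the most-significant-first order: 24 F6 01 E7 7D 21 4D FC.

24 F6 01 E7 7D 21 4D FC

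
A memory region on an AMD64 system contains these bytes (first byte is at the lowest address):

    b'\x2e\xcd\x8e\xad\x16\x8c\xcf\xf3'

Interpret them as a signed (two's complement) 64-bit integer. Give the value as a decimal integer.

Little-endian: lowest address holds the least-significant byte.
Reassemble most-significant byte first: F3 CF 8C 16 AD 8E CD 2E → 0xF3CF8C16AD8ECD2E.
Top bit is set, so as a signed 64-bit value this is 0xF3CF8C16AD8ECD2E − 2^64 = -878329373284971218.

-878329373284971218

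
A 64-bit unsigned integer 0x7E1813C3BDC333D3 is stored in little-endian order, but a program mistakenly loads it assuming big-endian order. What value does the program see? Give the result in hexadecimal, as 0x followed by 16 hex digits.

0xD333C3BDC313187E

Stored little-endian, the bytes at ascending addresses are D3 33 C3 BD C3 13 18 7E.
Read back as big-endian, the last byte is least significant, giving 0xD333C3BDC313187E.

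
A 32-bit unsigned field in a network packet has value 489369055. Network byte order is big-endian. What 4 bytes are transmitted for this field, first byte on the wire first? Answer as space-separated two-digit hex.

1D 2B 2D DF

489369055 in hexadecimal, padded to 32 bits, is 0x1D2B2DDF.
Split into bytes (most-significant first): 1D 2B 2D DF.
Big-endian: lowest address holds the most-significant byte.
So the memory order matches the most-significant-first order: 1D 2B 2D DF.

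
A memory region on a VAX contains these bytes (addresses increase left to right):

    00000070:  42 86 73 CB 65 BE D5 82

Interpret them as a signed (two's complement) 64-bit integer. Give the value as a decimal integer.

Little-endian: lowest address holds the least-significant byte.
Reassemble most-significant byte first: 82 D5 BE 65 CB 73 86 42 → 0x82D5BE65CB738642.
Top bit is set, so as a signed 64-bit value this is 0x82D5BE65CB738642 − 2^64 = -9019093334325230014.

-9019093334325230014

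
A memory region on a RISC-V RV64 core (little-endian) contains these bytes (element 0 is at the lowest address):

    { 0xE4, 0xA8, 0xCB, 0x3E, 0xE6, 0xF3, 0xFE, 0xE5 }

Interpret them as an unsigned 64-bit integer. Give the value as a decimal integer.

16572951848991566052

Little-endian: lowest address holds the least-significant byte.
Reassemble most-significant byte first: E5 FE F3 E6 3E CB A8 E4 → 0xE5FEF3E63ECBA8E4.
0xE5FEF3E63ECBA8E4 = 16572951848991566052.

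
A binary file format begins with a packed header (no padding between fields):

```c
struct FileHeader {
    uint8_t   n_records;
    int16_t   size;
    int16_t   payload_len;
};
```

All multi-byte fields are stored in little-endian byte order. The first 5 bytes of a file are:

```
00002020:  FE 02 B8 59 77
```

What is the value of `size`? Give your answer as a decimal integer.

`size` follows `n_records` (1 byte), so it starts at byte offset 1 and occupies 2 bytes.
Bytes at offsets 1..2: 02 B8.
Little-endian: lowest address holds the least-significant byte.
Reassemble most-significant byte first: B8 02 → 0xB802.
Top bit is set, so as a signed 16-bit value this is 0xB802 − 2^16 = -18430.

-18430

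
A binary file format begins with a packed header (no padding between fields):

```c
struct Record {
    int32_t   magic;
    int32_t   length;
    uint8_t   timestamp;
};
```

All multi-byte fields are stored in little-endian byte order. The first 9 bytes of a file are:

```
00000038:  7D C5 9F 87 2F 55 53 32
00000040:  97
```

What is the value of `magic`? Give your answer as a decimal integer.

-2019572355

`magic` is the first field, at byte offset 0, occupying 4 bytes.
Bytes at offsets 0..3: 7D C5 9F 87.
In little-endian order the low byte comes first in memory.
Reassemble most-significant byte first: 87 9F C5 7D → 0x879FC57D.
Top bit is set, so as a signed 32-bit value this is 0x879FC57D − 2^32 = -2019572355.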